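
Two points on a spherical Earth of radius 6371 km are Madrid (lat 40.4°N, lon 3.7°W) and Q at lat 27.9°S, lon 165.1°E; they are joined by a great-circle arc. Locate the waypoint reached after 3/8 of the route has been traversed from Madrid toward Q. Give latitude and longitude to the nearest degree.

Write both endpoints as unit vectors p₁, p₂ with components (cos φ cos λ, cos φ sin λ, sin φ).
The central angle between the endpoints is δ = arccos(p₁·p₂) ≈ 2.870 rad (164.5°).
Interpolate at f = 3/8 with slerp weights a = sin((1−f)δ)/sin δ ≈ 3.642, b = sin(fδ)/sin δ ≈ 3.287.
p = a·p₁ + b·p₂ ≈ (-0.040, 0.568, 0.822); φ = arcsin(p_z) ≈ 55.29°, λ = atan2(p_y, p_x) ≈ 94.03°.

≈ lat 55°N, lon 94°E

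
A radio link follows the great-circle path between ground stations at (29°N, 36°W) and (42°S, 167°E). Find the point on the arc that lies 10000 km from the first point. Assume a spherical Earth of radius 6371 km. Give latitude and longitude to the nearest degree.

≈ (35°S, 103°W)

Write both endpoints as unit vectors p₁, p₂ with components (cos φ cos λ, cos φ sin λ, sin φ).
The central angle between the endpoints is δ = arccos(p₁·p₂) ≈ 2.746 rad (157.3°). The total great-circle distance is δ·R ≈ 2.746 × 6371 ≈ 17494 km, so the target fraction is f = 10000/17494 ≈ 0.572.
Interpolate at f ≈ 0.572 with slerp weights a = sin((1−f)δ)/sin δ ≈ 2.395, b = sin(fδ)/sin δ ≈ 2.594.
p = a·p₁ + b·p₂ ≈ (-0.184, -0.797, -0.575); φ = arcsin(p_z) ≈ -35.08°, λ = atan2(p_y, p_x) ≈ -102.99°.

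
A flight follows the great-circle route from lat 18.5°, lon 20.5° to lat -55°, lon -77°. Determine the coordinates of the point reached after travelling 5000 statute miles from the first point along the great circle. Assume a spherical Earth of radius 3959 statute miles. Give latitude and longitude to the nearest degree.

≈ lat -39°, lon -27°

Convert each endpoint to a unit vector on the sphere (x = cos φ cos λ, y = cos φ sin λ, z = sin φ).
The central angle between the endpoints is δ = arccos(p₁·p₂) ≈ 1.908 rad (109.3°). The total great-circle distance is δ·R ≈ 1.908 × 3959 ≈ 7554 mi, so the target fraction is f = 5000/7554 ≈ 0.662.
Interpolate at f ≈ 0.662 with slerp weights a = sin((1−f)δ)/sin δ ≈ 0.637, b = sin(fδ)/sin δ ≈ 1.010.
p = a·p₁ + b·p₂ ≈ (0.696, -0.353, -0.625); φ = arcsin(p_z) ≈ -38.69°, λ = atan2(p_y, p_x) ≈ -26.87°.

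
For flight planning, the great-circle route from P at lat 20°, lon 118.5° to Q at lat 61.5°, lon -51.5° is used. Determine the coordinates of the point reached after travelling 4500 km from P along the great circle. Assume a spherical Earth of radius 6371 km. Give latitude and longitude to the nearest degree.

The haversine formula gives a central angle δ ≈ 1.712 rad (98.1°) between the endpoints. The total great-circle distance is δ·R ≈ 1.712 × 6371 ≈ 10909 km, so the target fraction is f = 4500/10909 ≈ 0.413.
Interpolate at f ≈ 0.413 with slerp weights a = sin((1−f)δ)/sin δ ≈ 0.853, b = sin(fδ)/sin δ ≈ 0.656.
p = a·p₁ + b·p₂ ≈ (-0.188, 0.460, 0.868); φ = arcsin(p_z) ≈ 60.22°, λ = atan2(p_y, p_x) ≈ 112.22°.

≈ lat 60°, lon 112°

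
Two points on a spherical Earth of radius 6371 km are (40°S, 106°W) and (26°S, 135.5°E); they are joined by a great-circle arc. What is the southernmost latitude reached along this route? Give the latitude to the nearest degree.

≈ 53°S

The great circle lies in the plane with unit normal n̂ = (p₁ × p₂)/|p₁ × p₂|.
Here n̂_z ≈ -0.606; the vertex latitude is φ_max = arccos|n̂_z| ≈ 52.7°.
Check via Clairaut: cos φ_max = |cos φ₁| · sin C = cos(40.0°)·sin(127.7°) ≈ 0.606, again giving ≈ 52.7°.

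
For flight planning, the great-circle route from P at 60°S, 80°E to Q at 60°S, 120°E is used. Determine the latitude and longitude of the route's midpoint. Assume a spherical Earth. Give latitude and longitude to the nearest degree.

≈ 62°S, 100°E

Convert each endpoint to a unit vector on the sphere (x = cos φ cos λ, y = cos φ sin λ, z = sin φ).
The central angle between the endpoints is δ = arccos(p₁·p₂) ≈ 0.344 rad (19.7°).
Interpolate at f = 1/2 with slerp weights a = sin((1−f)δ)/sin δ ≈ 0.507, b = sin(fδ)/sin δ ≈ 0.507.
p = a·p₁ + b·p₂ ≈ (-0.083, 0.470, -0.879); φ = arcsin(p_z) ≈ -61.52°, λ = atan2(p_y, p_x) ≈ 100.00°.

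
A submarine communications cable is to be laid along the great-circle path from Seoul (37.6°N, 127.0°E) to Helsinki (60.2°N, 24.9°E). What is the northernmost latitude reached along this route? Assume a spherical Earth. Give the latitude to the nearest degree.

≈ 65°N

The great circle lies in the plane with unit normal n̂ = (p₁ × p₂)/|p₁ × p₂|.
Here n̂_z ≈ -0.430; the vertex latitude is φ_max = arccos|n̂_z| ≈ 64.5°.
Check via Clairaut: cos φ_max = |cos φ₁| · sin C = cos(37.6°)·sin(32.9°) ≈ 0.430, again giving ≈ 64.5°.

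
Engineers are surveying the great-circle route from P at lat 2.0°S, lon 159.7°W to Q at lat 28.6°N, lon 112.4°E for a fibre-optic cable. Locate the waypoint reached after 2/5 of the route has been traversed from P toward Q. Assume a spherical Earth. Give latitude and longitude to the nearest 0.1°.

≈ lat 14.5°N, lon 168.4°E

Convert each endpoint to a unit vector on the sphere (x = cos φ cos λ, y = cos φ sin λ, z = sin φ).
The central angle between the endpoints is δ = arccos(p₁·p₂) ≈ 1.555 rad (89.1°).
Interpolate at f = 2/5 with slerp weights a = sin((1−f)δ)/sin δ ≈ 0.804, b = sin(fδ)/sin δ ≈ 0.583.
p = a·p₁ + b·p₂ ≈ (-0.948, 0.194, 0.251); φ = arcsin(p_z) ≈ 14.53°, λ = atan2(p_y, p_x) ≈ 168.41°.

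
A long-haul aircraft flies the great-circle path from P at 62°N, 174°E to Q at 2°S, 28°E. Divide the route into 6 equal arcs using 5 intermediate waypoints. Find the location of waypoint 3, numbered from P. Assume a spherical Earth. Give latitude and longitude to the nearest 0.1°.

From cos δ = sin φ₁ sin φ₂ + cos φ₁ cos φ₂ cos Δλ, the central angle is δ ≈ 2.004 rad (114.8°).
Interpolate at f = 3/6 with slerp weights a = sin((1−f)δ)/sin δ ≈ 0.928, b = sin(fδ)/sin δ ≈ 0.928.
p = a·p₁ + b·p₂ ≈ (0.386, 0.481, 0.787); φ = arcsin(p_z) ≈ 51.93°, λ = atan2(p_y, p_x) ≈ 51.28°.

≈ 51.9°N, 51.3°E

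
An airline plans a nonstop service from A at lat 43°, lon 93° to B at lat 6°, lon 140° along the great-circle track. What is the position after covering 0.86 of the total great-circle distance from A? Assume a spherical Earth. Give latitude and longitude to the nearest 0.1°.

≈ lat 11.9°, lon 134.9°

Convert each endpoint to a unit vector on the sphere (x = cos φ cos λ, y = cos φ sin λ, z = sin φ).
The central angle between the endpoints is δ = arccos(p₁·p₂) ≈ 0.968 rad (55.4°).
Interpolate at f = 0.86 with slerp weights a = sin((1−f)δ)/sin δ ≈ 0.164, b = sin(fδ)/sin δ ≈ 0.898.
p = a·p₁ + b·p₂ ≈ (-0.690, 0.694, 0.206); φ = arcsin(p_z) ≈ 11.87°, λ = atan2(p_y, p_x) ≈ 134.86°.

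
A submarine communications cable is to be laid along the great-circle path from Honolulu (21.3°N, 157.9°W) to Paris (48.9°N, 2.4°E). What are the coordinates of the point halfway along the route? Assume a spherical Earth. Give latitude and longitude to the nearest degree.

Write both endpoints as unit vectors p₁, p₂ with components (cos φ cos λ, cos φ sin λ, sin φ).
The central angle between the endpoints is δ = arccos(p₁·p₂) ≈ 1.879 rad (107.6°).
Interpolate at f = 1/2 with slerp weights a = sin((1−f)δ)/sin δ ≈ 0.847, b = sin(fδ)/sin δ ≈ 0.847.
p = a·p₁ + b·p₂ ≈ (-0.175, -0.274, 0.946); φ = arcsin(p_z) ≈ 71.06°, λ = atan2(p_y, p_x) ≈ -122.58°.

≈ 71°N, 123°W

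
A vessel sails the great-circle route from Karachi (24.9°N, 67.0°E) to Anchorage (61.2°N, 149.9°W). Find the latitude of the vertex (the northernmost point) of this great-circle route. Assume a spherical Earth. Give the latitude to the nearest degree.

The great circle lies in the plane with unit normal n̂ = (p₁ × p₂)/|p₁ × p₂|.
Here n̂_z ≈ +0.262; the vertex latitude is φ_max = arccos|n̂_z| ≈ 74.8°.
Check via Clairaut: cos φ_max = |cos φ₁| · sin C = cos(24.9°)·sin(16.8°) ≈ 0.262, again giving ≈ 74.8°.

≈ 75°N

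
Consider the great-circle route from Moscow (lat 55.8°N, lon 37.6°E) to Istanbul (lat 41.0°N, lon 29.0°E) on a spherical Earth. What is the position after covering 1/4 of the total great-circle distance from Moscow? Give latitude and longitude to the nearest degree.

Convert each endpoint to a unit vector on the sphere (x = cos φ cos λ, y = cos φ sin λ, z = sin φ).
The central angle between the endpoints is δ = arccos(p₁·p₂) ≈ 0.276 rad (15.8°).
Interpolate at f = 1/4 with slerp weights a = sin((1−f)δ)/sin δ ≈ 0.754, b = sin(fδ)/sin δ ≈ 0.253.
p = a·p₁ + b·p₂ ≈ (0.503, 0.351, 0.790); φ = arcsin(p_z) ≈ 52.16°, λ = atan2(p_y, p_x) ≈ 34.93°.

≈ lat 52°N, lon 35°E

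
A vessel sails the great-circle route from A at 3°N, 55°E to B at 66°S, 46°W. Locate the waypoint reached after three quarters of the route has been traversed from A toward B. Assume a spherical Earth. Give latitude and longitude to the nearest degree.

≈ 59°S, 6°E

Write both endpoints as unit vectors p₁, p₂ with components (cos φ cos λ, cos φ sin λ, sin φ).
The central angle between the endpoints is δ = arccos(p₁·p₂) ≈ 1.696 rad (97.2°).
Interpolate at f = 3/4 with slerp weights a = sin((1−f)δ)/sin δ ≈ 0.415, b = sin(fδ)/sin δ ≈ 0.963.
p = a·p₁ + b·p₂ ≈ (0.510, 0.057, -0.858); φ = arcsin(p_z) ≈ -59.14°, λ = atan2(p_y, p_x) ≈ 6.43°.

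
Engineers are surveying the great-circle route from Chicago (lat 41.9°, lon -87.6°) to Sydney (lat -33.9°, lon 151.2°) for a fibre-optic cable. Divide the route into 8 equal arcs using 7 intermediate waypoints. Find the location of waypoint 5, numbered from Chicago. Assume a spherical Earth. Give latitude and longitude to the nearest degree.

Write both endpoints as unit vectors p₁, p₂ with components (cos φ cos λ, cos φ sin λ, sin φ).
The central angle between the endpoints is δ = arccos(p₁·p₂) ≈ 2.336 rad (133.8°).
Interpolate at f = 5/8 with slerp weights a = sin((1−f)δ)/sin δ ≈ 1.065, b = sin(fδ)/sin δ ≈ 1.378.
p = a·p₁ + b·p₂ ≈ (-0.969, -0.241, -0.057); φ = arcsin(p_z) ≈ -3.28°, λ = atan2(p_y, p_x) ≈ -166.03°.

≈ lat -3°, lon -166°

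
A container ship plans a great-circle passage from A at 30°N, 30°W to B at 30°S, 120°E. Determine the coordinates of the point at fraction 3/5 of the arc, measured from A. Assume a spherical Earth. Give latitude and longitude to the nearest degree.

The haversine formula gives a central angle δ ≈ 2.689 rad (154.1°) between the endpoints.
Interpolate at f = 3/5 with slerp weights a = sin((1−f)δ)/sin δ ≈ 2.014, b = sin(fδ)/sin δ ≈ 2.287.
p = a·p₁ + b·p₂ ≈ (0.520, 0.843, -0.136); φ = arcsin(p_z) ≈ -7.84°, λ = atan2(p_y, p_x) ≈ 58.31°.

≈ 8°S, 58°E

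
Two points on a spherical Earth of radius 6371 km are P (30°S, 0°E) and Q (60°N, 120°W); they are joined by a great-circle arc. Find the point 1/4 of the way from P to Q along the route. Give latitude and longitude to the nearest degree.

≈ (2°S, 18°W)

Write both endpoints as unit vectors p₁, p₂ with components (cos φ cos λ, cos φ sin λ, sin φ).
The central angle between the endpoints is δ = arccos(p₁·p₂) ≈ 2.278 rad (130.5°).
Interpolate at f = 1/4 with slerp weights a = sin((1−f)δ)/sin δ ≈ 1.303, b = sin(fδ)/sin δ ≈ 0.709.
p = a·p₁ + b·p₂ ≈ (0.951, -0.307, -0.037); φ = arcsin(p_z) ≈ -2.14°, λ = atan2(p_y, p_x) ≈ -17.89°.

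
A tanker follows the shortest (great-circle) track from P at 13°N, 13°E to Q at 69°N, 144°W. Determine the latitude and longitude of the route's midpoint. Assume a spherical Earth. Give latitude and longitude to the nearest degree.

Write both endpoints as unit vectors p₁, p₂ with components (cos φ cos λ, cos φ sin λ, sin φ).
The central angle between the endpoints is δ = arccos(p₁·p₂) ≈ 1.682 rad (96.4°).
Interpolate at f = 1/2 with slerp weights a = sin((1−f)δ)/sin δ ≈ 0.750, b = sin(fδ)/sin δ ≈ 0.750.
p = a·p₁ + b·p₂ ≈ (0.495, 0.006, 0.869); φ = arcsin(p_z) ≈ 60.35°, λ = atan2(p_y, p_x) ≈ 0.74°.

≈ 60°N, 1°E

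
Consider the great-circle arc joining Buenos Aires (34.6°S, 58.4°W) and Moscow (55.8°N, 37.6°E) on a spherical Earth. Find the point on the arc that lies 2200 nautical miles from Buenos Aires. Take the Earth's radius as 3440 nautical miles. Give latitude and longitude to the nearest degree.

Convert each endpoint to a unit vector on the sphere (x = cos φ cos λ, y = cos φ sin λ, z = sin φ).
The central angle between the endpoints is δ = arccos(p₁·p₂) ≈ 2.115 rad (121.2°). The total great-circle distance is δ·R ≈ 2.115 × 3440 ≈ 7277 nmi, so the target fraction is f = 2200/7277 ≈ 0.302.
Interpolate at f ≈ 0.302 with slerp weights a = sin((1−f)δ)/sin δ ≈ 1.164, b = sin(fδ)/sin δ ≈ 0.698.
p = a·p₁ + b·p₂ ≈ (0.813, -0.577, -0.084); φ = arcsin(p_z) ≈ -4.81°, λ = atan2(p_y, p_x) ≈ -35.36°.

≈ 5°S, 35°W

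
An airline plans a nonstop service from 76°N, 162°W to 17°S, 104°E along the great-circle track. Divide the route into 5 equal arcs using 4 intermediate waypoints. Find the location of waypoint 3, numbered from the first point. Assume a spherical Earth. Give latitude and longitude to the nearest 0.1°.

From cos δ = sin φ₁ sin φ₂ + cos φ₁ cos φ₂ cos Δλ, the central angle is δ ≈ 1.875 rad (107.4°).
Interpolate at f = 3/5 with slerp weights a = sin((1−f)δ)/sin δ ≈ 0.715, b = sin(fδ)/sin δ ≈ 0.946.
p = a·p₁ + b·p₂ ≈ (-0.383, 0.824, 0.417); φ = arcsin(p_z) ≈ 24.63°, λ = atan2(p_y, p_x) ≈ 114.94°.

≈ 24.6°N, 114.9°E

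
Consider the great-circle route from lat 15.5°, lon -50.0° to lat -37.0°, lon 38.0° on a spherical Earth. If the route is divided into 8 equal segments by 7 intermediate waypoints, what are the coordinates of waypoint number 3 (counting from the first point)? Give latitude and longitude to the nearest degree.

Convert each endpoint to a unit vector on the sphere (x = cos φ cos λ, y = cos φ sin λ, z = sin φ).
The central angle between the endpoints is δ = arccos(p₁·p₂) ≈ 1.705 rad (97.7°).
Interpolate at f = 3/8 with slerp weights a = sin((1−f)δ)/sin δ ≈ 0.883, b = sin(fδ)/sin δ ≈ 0.602.
p = a·p₁ + b·p₂ ≈ (0.926, -0.356, -0.126); φ = arcsin(p_z) ≈ -7.26°, λ = atan2(p_y, p_x) ≈ -21.02°.

≈ lat -7°, lon -21°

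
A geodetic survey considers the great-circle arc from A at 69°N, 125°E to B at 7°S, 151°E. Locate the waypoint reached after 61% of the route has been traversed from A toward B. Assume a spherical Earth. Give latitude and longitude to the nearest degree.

The haversine formula gives a central angle δ ≈ 1.363 rad (78.1°) between the endpoints.
Interpolate at f = 0.61 with slerp weights a = sin((1−f)δ)/sin δ ≈ 0.518, b = sin(fδ)/sin δ ≈ 0.755.
p = a·p₁ + b·p₂ ≈ (-0.762, 0.516, 0.392); φ = arcsin(p_z) ≈ 23.06°, λ = atan2(p_y, p_x) ≈ 145.92°.

≈ 23°N, 146°E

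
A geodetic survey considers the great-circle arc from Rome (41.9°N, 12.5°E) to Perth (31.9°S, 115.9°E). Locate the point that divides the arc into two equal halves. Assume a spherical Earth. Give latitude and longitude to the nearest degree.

From cos δ = sin φ₁ sin φ₂ + cos φ₁ cos φ₂ cos Δλ, the central angle is δ ≈ 2.094 rad (120.0°).
Interpolate at f = 1/2 with slerp weights a = sin((1−f)δ)/sin δ ≈ 0.999, b = sin(fδ)/sin δ ≈ 0.999.
p = a·p₁ + b·p₂ ≈ (0.356, 0.924, 0.139); φ = arcsin(p_z) ≈ 8.01°, λ = atan2(p_y, p_x) ≈ 68.95°.

≈ 8°N, 69°E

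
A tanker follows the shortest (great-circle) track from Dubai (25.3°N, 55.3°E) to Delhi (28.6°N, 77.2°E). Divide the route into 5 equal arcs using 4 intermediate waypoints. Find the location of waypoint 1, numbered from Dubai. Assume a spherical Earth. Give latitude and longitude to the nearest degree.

≈ 26°N, 60°E

Write both endpoints as unit vectors p₁, p₂ with components (cos φ cos λ, cos φ sin λ, sin φ).
The central angle between the endpoints is δ = arccos(p₁·p₂) ≈ 0.345 rad (19.8°).
Interpolate at f = 1/5 with slerp weights a = sin((1−f)δ)/sin δ ≈ 0.806, b = sin(fδ)/sin δ ≈ 0.204.
p = a·p₁ + b·p₂ ≈ (0.454, 0.773, 0.442); φ = arcsin(p_z) ≈ 26.23°, λ = atan2(p_y, p_x) ≈ 59.57°.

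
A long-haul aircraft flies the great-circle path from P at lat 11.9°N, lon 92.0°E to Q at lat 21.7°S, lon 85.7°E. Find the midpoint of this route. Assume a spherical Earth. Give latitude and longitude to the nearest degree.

From cos δ = sin φ₁ sin φ₂ + cos φ₁ cos φ₂ cos Δλ, the central angle is δ ≈ 0.596 rad (34.2°).
Interpolate at f = 1/2 with slerp weights a = sin((1−f)δ)/sin δ ≈ 0.523, b = sin(fδ)/sin δ ≈ 0.523.
p = a·p₁ + b·p₂ ≈ (0.019, 0.996, -0.086); φ = arcsin(p_z) ≈ -4.91°, λ = atan2(p_y, p_x) ≈ 88.93°.

≈ lat 5°S, lon 89°E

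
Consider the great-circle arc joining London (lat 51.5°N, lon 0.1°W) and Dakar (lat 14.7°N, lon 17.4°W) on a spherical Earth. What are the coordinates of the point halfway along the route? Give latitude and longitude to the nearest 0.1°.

≈ lat 33.4°N, lon 10.6°W

Convert each endpoint to a unit vector on the sphere (x = cos φ cos λ, y = cos φ sin λ, z = sin φ).
The central angle between the endpoints is δ = arccos(p₁·p₂) ≈ 0.686 rad (39.3°).
Interpolate at f = 1/2 with slerp weights a = sin((1−f)δ)/sin δ ≈ 0.531, b = sin(fδ)/sin δ ≈ 0.531.
p = a·p₁ + b·p₂ ≈ (0.821, -0.154, 0.550); φ = arcsin(p_z) ≈ 33.39°, λ = atan2(p_y, p_x) ≈ -10.64°.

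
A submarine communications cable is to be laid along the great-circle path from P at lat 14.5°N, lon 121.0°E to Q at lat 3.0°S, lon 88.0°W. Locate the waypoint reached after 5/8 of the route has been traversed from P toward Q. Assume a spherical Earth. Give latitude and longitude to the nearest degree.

From cos δ = sin φ₁ sin φ₂ + cos φ₁ cos φ₂ cos Δλ, the central angle is δ ≈ 2.604 rad (149.2°).
Interpolate at f = 5/8 with slerp weights a = sin((1−f)δ)/sin δ ≈ 1.617, b = sin(fδ)/sin δ ≈ 1.948.
p = a·p₁ + b·p₂ ≈ (-0.738, -0.603, 0.303); φ = arcsin(p_z) ≈ 17.63°, λ = atan2(p_y, p_x) ≈ -140.76°.

≈ lat 18°N, lon 141°W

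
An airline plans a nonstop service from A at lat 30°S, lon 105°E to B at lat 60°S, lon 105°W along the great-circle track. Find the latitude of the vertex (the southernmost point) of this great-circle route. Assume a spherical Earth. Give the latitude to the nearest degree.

The great circle lies in the plane with unit normal n̂ = (p₁ × p₂)/|p₁ × p₂|.
Here n̂_z ≈ +0.217; the vertex latitude is φ_max = arccos|n̂_z| ≈ 77.5°.
Check via Clairaut: cos φ_max = |cos φ₁| · sin C = cos(30.0°)·sin(165.5°) ≈ 0.217, again giving ≈ 77.5°.

≈ 77°S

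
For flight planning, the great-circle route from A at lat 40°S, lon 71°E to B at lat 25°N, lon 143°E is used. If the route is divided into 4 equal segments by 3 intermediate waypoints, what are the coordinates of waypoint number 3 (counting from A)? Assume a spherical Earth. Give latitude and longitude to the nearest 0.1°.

≈ lat 8.2°N, lon 126.0°E

The haversine formula gives a central angle δ ≈ 1.628 rad (93.3°) between the endpoints.
Interpolate at f = 3/4 with slerp weights a = sin((1−f)δ)/sin δ ≈ 0.396, b = sin(fδ)/sin δ ≈ 0.941.
p = a·p₁ + b·p₂ ≈ (-0.582, 0.800, 0.143); φ = arcsin(p_z) ≈ 8.21°, λ = atan2(p_y, p_x) ≈ 126.03°.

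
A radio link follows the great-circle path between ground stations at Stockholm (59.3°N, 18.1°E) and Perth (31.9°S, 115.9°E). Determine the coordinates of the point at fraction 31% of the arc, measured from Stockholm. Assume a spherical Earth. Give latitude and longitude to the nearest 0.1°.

Write both endpoints as unit vectors p₁, p₂ with components (cos φ cos λ, cos φ sin λ, sin φ).
The central angle between the endpoints is δ = arccos(p₁·p₂) ≈ 2.110 rad (120.9°).
Interpolate at f = 0.31 with slerp weights a = sin((1−f)δ)/sin δ ≈ 1.157, b = sin(fδ)/sin δ ≈ 0.709.
p = a·p₁ + b·p₂ ≈ (0.299, 0.725, 0.621); φ = arcsin(p_z) ≈ 38.36°, λ = atan2(p_y, p_x) ≈ 67.60°.

≈ 38.4°N, 67.6°E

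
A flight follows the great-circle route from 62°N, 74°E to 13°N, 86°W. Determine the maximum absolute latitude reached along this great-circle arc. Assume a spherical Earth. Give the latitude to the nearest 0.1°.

The great circle lies in the plane with unit normal n̂ = (p₁ × p₂)/|p₁ × p₂|.
Here n̂_z ≈ -0.161; the vertex latitude is φ_max = arccos|n̂_z| ≈ 80.7°.

≈ 80.7°N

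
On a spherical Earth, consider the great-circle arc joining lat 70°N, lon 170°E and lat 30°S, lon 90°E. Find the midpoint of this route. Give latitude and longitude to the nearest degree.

Convert each endpoint to a unit vector on the sphere (x = cos φ cos λ, y = cos φ sin λ, z = sin φ).
The central angle between the endpoints is δ = arccos(p₁·p₂) ≈ 2.002 rad (114.7°).
Interpolate at f = 1/2 with slerp weights a = sin((1−f)δ)/sin δ ≈ 0.927, b = sin(fδ)/sin δ ≈ 0.927.
p = a·p₁ + b·p₂ ≈ (-0.312, 0.858, 0.408); φ = arcsin(p_z) ≈ 24.06°, λ = atan2(p_y, p_x) ≈ 110.00°.

≈ lat 24°N, lon 110°E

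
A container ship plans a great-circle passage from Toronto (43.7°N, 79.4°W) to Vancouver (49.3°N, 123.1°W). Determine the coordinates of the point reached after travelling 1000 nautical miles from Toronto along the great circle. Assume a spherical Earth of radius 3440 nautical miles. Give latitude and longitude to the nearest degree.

≈ 49°N, 102°W

The haversine formula gives a central angle δ ≈ 0.526 rad (30.2°) between the endpoints. The total great-circle distance is δ·R ≈ 0.526 × 3440 ≈ 1811 nmi, so the target fraction is f = 1000/1811 ≈ 0.552.
Interpolate at f ≈ 0.552 with slerp weights a = sin((1−f)δ)/sin δ ≈ 0.465, b = sin(fδ)/sin δ ≈ 0.570.
p = a·p₁ + b·p₂ ≈ (-0.141, -0.642, 0.754); φ = arcsin(p_z) ≈ 48.90°, λ = atan2(p_y, p_x) ≈ -102.42°.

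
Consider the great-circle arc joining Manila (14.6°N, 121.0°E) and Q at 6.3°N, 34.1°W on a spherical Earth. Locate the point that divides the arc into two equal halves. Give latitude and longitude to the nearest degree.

≈ 40°N, 40°E

Convert each endpoint to a unit vector on the sphere (x = cos φ cos λ, y = cos φ sin λ, z = sin φ).
The central angle between the endpoints is δ = arccos(p₁·p₂) ≈ 2.577 rad (147.6°).
Interpolate at f = 1/2 with slerp weights a = sin((1−f)δ)/sin δ ≈ 1.795, b = sin(fδ)/sin δ ≈ 1.795.
p = a·p₁ + b·p₂ ≈ (0.583, 0.489, 0.649); φ = arcsin(p_z) ≈ 40.50°, λ = atan2(p_y, p_x) ≈ 39.98°.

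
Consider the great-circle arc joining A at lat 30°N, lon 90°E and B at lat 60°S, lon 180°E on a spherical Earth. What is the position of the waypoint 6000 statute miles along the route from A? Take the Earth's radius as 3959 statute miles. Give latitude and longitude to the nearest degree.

Convert each endpoint to a unit vector on the sphere (x = cos φ cos λ, y = cos φ sin λ, z = sin φ).
The central angle between the endpoints is δ = arccos(p₁·p₂) ≈ 2.019 rad (115.7°). The total great-circle distance is δ·R ≈ 2.019 × 3959 ≈ 7992 mi, so the target fraction is f = 6000/7992 ≈ 0.751.
Interpolate at f ≈ 0.751 with slerp weights a = sin((1−f)δ)/sin δ ≈ 0.535, b = sin(fδ)/sin δ ≈ 1.108.
p = a·p₁ + b·p₂ ≈ (-0.554, 0.463, -0.692); φ = arcsin(p_z) ≈ -43.78°, λ = atan2(p_y, p_x) ≈ 140.09°.

≈ lat 44°S, lon 140°E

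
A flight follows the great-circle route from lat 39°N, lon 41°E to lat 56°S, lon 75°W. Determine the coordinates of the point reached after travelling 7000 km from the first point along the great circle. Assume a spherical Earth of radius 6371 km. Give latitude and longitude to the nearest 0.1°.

≈ lat 11.4°S, lon 0.4°E

Convert each endpoint to a unit vector on the sphere (x = cos φ cos λ, y = cos φ sin λ, z = sin φ).
The central angle between the endpoints is δ = arccos(p₁·p₂) ≈ 2.363 rad (135.4°). The total great-circle distance is δ·R ≈ 2.363 × 6371 ≈ 15058 km, so the target fraction is f = 7000/15058 ≈ 0.465.
Interpolate at f ≈ 0.465 with slerp weights a = sin((1−f)δ)/sin δ ≈ 1.358, b = sin(fδ)/sin δ ≈ 1.269.
p = a·p₁ + b·p₂ ≈ (0.980, 0.007, -0.197); φ = arcsin(p_z) ≈ -11.36°, λ = atan2(p_y, p_x) ≈ 0.42°.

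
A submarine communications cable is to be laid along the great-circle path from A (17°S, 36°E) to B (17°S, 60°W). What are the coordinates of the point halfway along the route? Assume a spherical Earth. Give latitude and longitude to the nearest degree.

≈ (25°S, 12°W)

Write both endpoints as unit vectors p₁, p₂ with components (cos φ cos λ, cos φ sin λ, sin φ).
The central angle between the endpoints is δ = arccos(p₁·p₂) ≈ 1.581 rad (90.6°).
Interpolate at f = 1/2 with slerp weights a = sin((1−f)δ)/sin δ ≈ 0.711, b = sin(fδ)/sin δ ≈ 0.711.
p = a·p₁ + b·p₂ ≈ (0.890, -0.189, -0.416); φ = arcsin(p_z) ≈ -24.56°, λ = atan2(p_y, p_x) ≈ -12.00°.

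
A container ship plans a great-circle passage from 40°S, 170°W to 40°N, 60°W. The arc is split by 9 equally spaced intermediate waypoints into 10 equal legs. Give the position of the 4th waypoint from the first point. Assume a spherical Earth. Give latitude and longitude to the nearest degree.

Convert each endpoint to a unit vector on the sphere (x = cos φ cos λ, y = cos φ sin λ, z = sin φ).
The central angle between the endpoints is δ = arccos(p₁·p₂) ≈ 2.232 rad (127.9°).
Interpolate at f = 4/10 with slerp weights a = sin((1−f)δ)/sin δ ≈ 1.233, b = sin(fδ)/sin δ ≈ 0.987.
p = a·p₁ + b·p₂ ≈ (-0.552, -0.818, -0.158); φ = arcsin(p_z) ≈ -9.11°, λ = atan2(p_y, p_x) ≈ -124.01°.

≈ 9°S, 124°W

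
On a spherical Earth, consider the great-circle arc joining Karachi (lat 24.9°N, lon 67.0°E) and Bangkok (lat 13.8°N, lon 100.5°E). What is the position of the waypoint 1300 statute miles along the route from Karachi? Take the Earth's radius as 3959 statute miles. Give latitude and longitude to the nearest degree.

≈ lat 19°N, lon 86°E

Write both endpoints as unit vectors p₁, p₂ with components (cos φ cos λ, cos φ sin λ, sin φ).
The central angle between the endpoints is δ = arccos(p₁·p₂) ≈ 0.583 rad (33.4°). The total great-circle distance is δ·R ≈ 0.583 × 3959 ≈ 2307 mi, so the target fraction is f = 1300/2307 ≈ 0.564.
Interpolate at f ≈ 0.564 with slerp weights a = sin((1−f)δ)/sin δ ≈ 0.457, b = sin(fδ)/sin δ ≈ 0.586.
p = a·p₁ + b·p₂ ≈ (0.058, 0.941, 0.332); φ = arcsin(p_z) ≈ 19.41°, λ = atan2(p_y, p_x) ≈ 86.45°.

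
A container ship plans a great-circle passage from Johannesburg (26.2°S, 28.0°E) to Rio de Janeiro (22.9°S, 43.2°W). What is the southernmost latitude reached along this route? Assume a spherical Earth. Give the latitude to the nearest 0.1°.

≈ 29.5°S

The great circle lies in the plane with unit normal n̂ = (p₁ × p₂)/|p₁ × p₂|.
Here n̂_z ≈ -0.870; the vertex latitude is φ_max = arccos|n̂_z| ≈ 29.5°.
Check via Clairaut: cos φ_max = |cos φ₁| · sin C = cos(26.2°)·sin(104.0°) ≈ 0.870, again giving ≈ 29.5°.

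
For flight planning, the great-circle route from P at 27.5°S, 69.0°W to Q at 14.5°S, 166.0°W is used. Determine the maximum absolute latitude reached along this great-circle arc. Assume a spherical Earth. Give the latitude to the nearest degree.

≈ 32°S

The great circle lies in the plane with unit normal n̂ = (p₁ × p₂)/|p₁ × p₂|.
Here n̂_z ≈ -0.852; the vertex latitude is φ_max = arccos|n̂_z| ≈ 31.5°.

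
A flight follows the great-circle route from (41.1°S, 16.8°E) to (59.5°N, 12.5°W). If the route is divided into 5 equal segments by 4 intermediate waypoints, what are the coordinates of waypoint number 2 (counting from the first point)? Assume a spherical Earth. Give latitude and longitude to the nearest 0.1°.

≈ (0.7°S, 7.1°E)

Write both endpoints as unit vectors p₁, p₂ with components (cos φ cos λ, cos φ sin λ, sin φ).
The central angle between the endpoints is δ = arccos(p₁·p₂) ≈ 1.806 rad (103.5°).
Interpolate at f = 2/5 with slerp weights a = sin((1−f)δ)/sin δ ≈ 0.909, b = sin(fδ)/sin δ ≈ 0.680.
p = a·p₁ + b·p₂ ≈ (0.992, 0.123, -0.012); φ = arcsin(p_z) ≈ -0.66°, λ = atan2(p_y, p_x) ≈ 7.08°.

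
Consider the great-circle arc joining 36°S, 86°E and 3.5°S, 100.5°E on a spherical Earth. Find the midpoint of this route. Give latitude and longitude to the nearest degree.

Write both endpoints as unit vectors p₁, p₂ with components (cos φ cos λ, cos φ sin λ, sin φ).
The central angle between the endpoints is δ = arccos(p₁·p₂) ≈ 0.613 rad (35.1°).
Interpolate at f = 1/2 with slerp weights a = sin((1−f)δ)/sin δ ≈ 0.524, b = sin(fδ)/sin δ ≈ 0.524.
p = a·p₁ + b·p₂ ≈ (-0.066, 0.938, -0.340); φ = arcsin(p_z) ≈ -19.90°, λ = atan2(p_y, p_x) ≈ 94.01°.

≈ 20°S, 94°E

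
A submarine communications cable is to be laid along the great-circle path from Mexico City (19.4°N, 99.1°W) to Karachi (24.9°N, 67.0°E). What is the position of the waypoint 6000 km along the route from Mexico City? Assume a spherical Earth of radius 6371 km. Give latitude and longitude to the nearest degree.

≈ 67°N, 60°W

Write both endpoints as unit vectors p₁, p₂ with components (cos φ cos λ, cos φ sin λ, sin φ).
The central angle between the endpoints is δ = arccos(p₁·p₂) ≈ 2.333 rad (133.7°). The total great-circle distance is δ·R ≈ 2.333 × 6371 ≈ 14865 km, so the target fraction is f = 6000/14865 ≈ 0.404.
Interpolate at f ≈ 0.404 with slerp weights a = sin((1−f)δ)/sin δ ≈ 1.361, b = sin(fδ)/sin δ ≈ 1.118.
p = a·p₁ + b·p₂ ≈ (0.193, -0.334, 0.923); φ = arcsin(p_z) ≈ 67.32°, λ = atan2(p_y, p_x) ≈ -59.91°.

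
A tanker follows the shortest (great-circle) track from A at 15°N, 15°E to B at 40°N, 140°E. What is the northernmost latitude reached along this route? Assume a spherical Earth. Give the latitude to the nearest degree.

The great circle lies in the plane with unit normal n̂ = (p₁ × p₂)/|p₁ × p₂|.
Here n̂_z ≈ +0.627; the vertex latitude is φ_max = arccos|n̂_z| ≈ 51.1°.

≈ 51°N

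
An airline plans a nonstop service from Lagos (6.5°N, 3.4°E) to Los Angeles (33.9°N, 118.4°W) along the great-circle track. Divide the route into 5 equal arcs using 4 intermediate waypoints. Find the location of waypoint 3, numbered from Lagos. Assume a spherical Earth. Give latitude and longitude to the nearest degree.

≈ 40°N, 62°W

Convert each endpoint to a unit vector on the sphere (x = cos φ cos λ, y = cos φ sin λ, z = sin φ).
The central angle between the endpoints is δ = arccos(p₁·p₂) ≈ 1.951 rad (111.8°).
Interpolate at f = 3/5 with slerp weights a = sin((1−f)δ)/sin δ ≈ 0.758, b = sin(fδ)/sin δ ≈ 0.992.
p = a·p₁ + b·p₂ ≈ (0.360, -0.680, 0.639); φ = arcsin(p_z) ≈ 39.72°, λ = atan2(p_y, p_x) ≈ -62.09°.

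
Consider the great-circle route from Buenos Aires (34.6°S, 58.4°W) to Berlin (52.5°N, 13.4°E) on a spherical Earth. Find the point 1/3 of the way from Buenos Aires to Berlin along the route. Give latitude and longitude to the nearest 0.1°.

≈ 4.5°S, 37.7°W

Convert each endpoint to a unit vector on the sphere (x = cos φ cos λ, y = cos φ sin λ, z = sin φ).
The central angle between the endpoints is δ = arccos(p₁·p₂) ≈ 1.869 rad (107.1°).
Interpolate at f = 1/3 with slerp weights a = sin((1−f)δ)/sin δ ≈ 0.992, b = sin(fδ)/sin δ ≈ 0.611.
p = a·p₁ + b·p₂ ≈ (0.789, -0.609, -0.079); φ = arcsin(p_z) ≈ -4.51°, λ = atan2(p_y, p_x) ≈ -37.66°.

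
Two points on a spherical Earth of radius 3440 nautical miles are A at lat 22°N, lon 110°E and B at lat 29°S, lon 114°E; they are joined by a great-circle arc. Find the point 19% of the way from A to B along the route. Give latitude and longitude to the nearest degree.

Convert each endpoint to a unit vector on the sphere (x = cos φ cos λ, y = cos φ sin λ, z = sin φ).
The central angle between the endpoints is δ = arccos(p₁·p₂) ≈ 0.893 rad (51.1°).
Interpolate at f = 0.19 with slerp weights a = sin((1−f)δ)/sin δ ≈ 0.850, b = sin(fδ)/sin δ ≈ 0.217.
p = a·p₁ + b·p₂ ≈ (-0.347, 0.913, 0.213); φ = arcsin(p_z) ≈ 12.31°, λ = atan2(p_y, p_x) ≈ 110.78°.

≈ lat 12°N, lon 111°E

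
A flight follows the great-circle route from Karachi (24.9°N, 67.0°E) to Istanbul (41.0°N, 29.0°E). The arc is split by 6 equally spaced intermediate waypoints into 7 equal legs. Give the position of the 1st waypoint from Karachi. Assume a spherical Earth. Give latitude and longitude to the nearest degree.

≈ 28°N, 62°E

Convert each endpoint to a unit vector on the sphere (x = cos φ cos λ, y = cos φ sin λ, z = sin φ).
The central angle between the endpoints is δ = arccos(p₁·p₂) ≈ 0.617 rad (35.3°).
Interpolate at f = 1/7 with slerp weights a = sin((1−f)δ)/sin δ ≈ 0.872, b = sin(fδ)/sin δ ≈ 0.152.
p = a·p₁ + b·p₂ ≈ (0.409, 0.784, 0.467); φ = arcsin(p_z) ≈ 27.84°, λ = atan2(p_y, p_x) ≈ 62.41°.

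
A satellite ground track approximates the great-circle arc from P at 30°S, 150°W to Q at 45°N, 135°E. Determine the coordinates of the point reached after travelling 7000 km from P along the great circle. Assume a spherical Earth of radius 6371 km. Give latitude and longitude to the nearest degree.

≈ 19°N, 169°E

From cos δ = sin φ₁ sin φ₂ + cos φ₁ cos φ₂ cos Δλ, the central angle is δ ≈ 1.767 rad (101.2°). The total great-circle distance is δ·R ≈ 1.767 × 6371 ≈ 11258 km, so the target fraction is f = 7000/11258 ≈ 0.622.
Interpolate at f ≈ 0.622 with slerp weights a = sin((1−f)δ)/sin δ ≈ 0.632, b = sin(fδ)/sin δ ≈ 0.908.
p = a·p₁ + b·p₂ ≈ (-0.928, 0.180, 0.326); φ = arcsin(p_z) ≈ 19.04°, λ = atan2(p_y, p_x) ≈ 169.00°.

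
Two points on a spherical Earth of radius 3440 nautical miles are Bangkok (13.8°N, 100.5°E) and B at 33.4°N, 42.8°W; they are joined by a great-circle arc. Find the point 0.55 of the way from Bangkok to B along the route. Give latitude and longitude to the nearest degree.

≈ 55°N, 32°E

From cos δ = sin φ₁ sin φ₂ + cos φ₁ cos φ₂ cos Δλ, the central angle is δ ≈ 2.116 rad (121.2°).
Interpolate at f = 0.55 with slerp weights a = sin((1−f)δ)/sin δ ≈ 0.953, b = sin(fδ)/sin δ ≈ 1.074.
p = a·p₁ + b·p₂ ≈ (0.489, 0.301, 0.819); φ = arcsin(p_z) ≈ 54.95°, λ = atan2(p_y, p_x) ≈ 31.57°.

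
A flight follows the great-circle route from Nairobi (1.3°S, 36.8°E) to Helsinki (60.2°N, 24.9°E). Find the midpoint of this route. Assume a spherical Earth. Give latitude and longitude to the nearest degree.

Write both endpoints as unit vectors p₁, p₂ with components (cos φ cos λ, cos φ sin λ, sin φ).
The central angle between the endpoints is δ = arccos(p₁·p₂) ≈ 1.085 rad (62.2°).
Interpolate at f = 1/2 with slerp weights a = sin((1−f)δ)/sin δ ≈ 0.584, b = sin(fδ)/sin δ ≈ 0.584.
p = a·p₁ + b·p₂ ≈ (0.731, 0.472, 0.493); φ = arcsin(p_z) ≈ 29.57°, λ = atan2(p_y, p_x) ≈ 32.86°.

≈ 30°N, 33°E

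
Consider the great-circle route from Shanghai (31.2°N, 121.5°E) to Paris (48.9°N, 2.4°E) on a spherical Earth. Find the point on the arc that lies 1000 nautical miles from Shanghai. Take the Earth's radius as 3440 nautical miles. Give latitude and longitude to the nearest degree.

Write both endpoints as unit vectors p₁, p₂ with components (cos φ cos λ, cos φ sin λ, sin φ).
The central angle between the endpoints is δ = arccos(p₁·p₂) ≈ 1.454 rad (83.3°). The total great-circle distance is δ·R ≈ 1.454 × 3440 ≈ 5000 nmi, so the target fraction is f = 1000/5000 ≈ 0.200.
Interpolate at f ≈ 0.200 with slerp weights a = sin((1−f)δ)/sin δ ≈ 0.924, b = sin(fδ)/sin δ ≈ 0.289.
p = a·p₁ + b·p₂ ≈ (-0.224, 0.682, 0.696); φ = arcsin(p_z) ≈ 44.13°, λ = atan2(p_y, p_x) ≈ 108.15°.

≈ 44°N, 108°E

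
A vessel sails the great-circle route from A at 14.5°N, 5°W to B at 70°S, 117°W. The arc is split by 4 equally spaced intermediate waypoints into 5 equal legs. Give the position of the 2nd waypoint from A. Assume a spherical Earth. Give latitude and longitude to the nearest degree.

≈ 27°S, 21°W

Write both endpoints as unit vectors p₁, p₂ with components (cos φ cos λ, cos φ sin λ, sin φ).
The central angle between the endpoints is δ = arccos(p₁·p₂) ≈ 1.938 rad (111.1°).
Interpolate at f = 2/5 with slerp weights a = sin((1−f)δ)/sin δ ≈ 0.984, b = sin(fδ)/sin δ ≈ 0.750.
p = a·p₁ + b·p₂ ≈ (0.832, -0.312, -0.459); φ = arcsin(p_z) ≈ -27.29°, λ = atan2(p_y, p_x) ≈ -20.52°.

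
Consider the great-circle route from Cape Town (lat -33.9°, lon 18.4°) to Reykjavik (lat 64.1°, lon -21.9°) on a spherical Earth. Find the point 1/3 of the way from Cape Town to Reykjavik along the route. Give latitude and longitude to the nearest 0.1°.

≈ lat -0.7°, lon 9.0°

From cos δ = sin φ₁ sin φ₂ + cos φ₁ cos φ₂ cos Δλ, the central angle is δ ≈ 1.798 rad (103.0°).
Interpolate at f = 1/3 with slerp weights a = sin((1−f)δ)/sin δ ≈ 0.956, b = sin(fδ)/sin δ ≈ 0.579.
p = a·p₁ + b·p₂ ≈ (0.988, 0.156, -0.012); φ = arcsin(p_z) ≈ -0.71°, λ = atan2(p_y, p_x) ≈ 8.99°.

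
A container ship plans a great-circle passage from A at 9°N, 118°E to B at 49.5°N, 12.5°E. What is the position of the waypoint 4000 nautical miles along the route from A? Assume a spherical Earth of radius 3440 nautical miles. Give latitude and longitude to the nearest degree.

≈ 50°N, 54°E

From cos δ = sin φ₁ sin φ₂ + cos φ₁ cos φ₂ cos Δλ, the central angle is δ ≈ 1.623 rad (93.0°). The total great-circle distance is δ·R ≈ 1.623 × 3440 ≈ 5584 nmi, so the target fraction is f = 4000/5584 ≈ 0.716.
Interpolate at f ≈ 0.716 with slerp weights a = sin((1−f)δ)/sin δ ≈ 0.445, b = sin(fδ)/sin δ ≈ 0.919.
p = a·p₁ + b·p₂ ≈ (0.376, 0.517, 0.769); φ = arcsin(p_z) ≈ 50.23°, λ = atan2(p_y, p_x) ≈ 53.95°.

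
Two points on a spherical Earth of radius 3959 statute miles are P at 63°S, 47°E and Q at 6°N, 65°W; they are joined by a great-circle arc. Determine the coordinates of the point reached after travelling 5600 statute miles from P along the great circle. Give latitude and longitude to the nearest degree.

Write both endpoints as unit vectors p₁, p₂ with components (cos φ cos λ, cos φ sin λ, sin φ).
The central angle between the endpoints is δ = arccos(p₁·p₂) ≈ 1.836 rad (105.2°). The total great-circle distance is δ·R ≈ 1.836 × 3959 ≈ 7269 mi, so the target fraction is f = 5600/7269 ≈ 0.770.
Interpolate at f ≈ 0.770 with slerp weights a = sin((1−f)δ)/sin δ ≈ 0.424, b = sin(fδ)/sin δ ≈ 1.024.
p = a·p₁ + b·p₂ ≈ (0.562, -0.782, -0.271); φ = arcsin(p_z) ≈ -15.72°, λ = atan2(p_y, p_x) ≈ -54.31°.

≈ 16°S, 54°W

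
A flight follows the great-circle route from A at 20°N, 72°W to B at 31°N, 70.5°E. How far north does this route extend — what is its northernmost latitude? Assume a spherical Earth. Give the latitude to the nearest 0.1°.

≈ 56.4°N

The great circle lies in the plane with unit normal n̂ = (p₁ × p₂)/|p₁ × p₂|.
Here n̂_z ≈ +0.553; the vertex latitude is φ_max = arccos|n̂_z| ≈ 56.4°.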